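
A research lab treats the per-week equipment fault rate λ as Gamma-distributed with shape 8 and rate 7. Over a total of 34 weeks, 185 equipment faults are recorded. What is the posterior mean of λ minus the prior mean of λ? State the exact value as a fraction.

Total count 185 over total exposure 34 weeks.
By Gamma–Poisson conjugacy, the posterior is Gamma(α + Σx, β + Σt) = Gamma(8 + 185, 7 + 34) = Gamma(193, 41).
Posterior mean = 193/41 = 193/41; prior mean = 8/7 = 8/7. Difference = 193/41 − 8/7 = 1023/287.

1023/287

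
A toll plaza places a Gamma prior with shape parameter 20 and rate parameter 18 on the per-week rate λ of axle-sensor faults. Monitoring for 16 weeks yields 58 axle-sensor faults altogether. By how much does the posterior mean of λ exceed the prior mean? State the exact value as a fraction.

181/153

Total count 58 over total exposure 16 weeks.
By Gamma–Poisson conjugacy, the posterior is Gamma(α + Σx, β + Σt) = Gamma(20 + 58, 18 + 16) = Gamma(78, 34).
Posterior mean = 78/34 = 39/17; prior mean = 20/18 = 10/9. Difference = 39/17 − 10/9 = 181/153.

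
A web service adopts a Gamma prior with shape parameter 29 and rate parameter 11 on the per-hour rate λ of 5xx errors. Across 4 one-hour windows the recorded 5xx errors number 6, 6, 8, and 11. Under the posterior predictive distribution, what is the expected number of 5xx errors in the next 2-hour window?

8

Total count: 6 + 6 + 8 + 11 = 31.
Total exposure: 4 hours.
Conjugate update: add total count to the shape and total exposure to the rate, giving Gamma(60, 15).
Predictive mean over a 2-hour window = T·E[λ|data] = 2·60/15 = 8.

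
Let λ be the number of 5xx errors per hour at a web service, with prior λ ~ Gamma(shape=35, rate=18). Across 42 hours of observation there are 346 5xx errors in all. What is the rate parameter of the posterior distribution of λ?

Total count 346 over total exposure 42 hours.
Posterior: α' = 35 + 346 = 381, β' = 18 + 42 = 60.

60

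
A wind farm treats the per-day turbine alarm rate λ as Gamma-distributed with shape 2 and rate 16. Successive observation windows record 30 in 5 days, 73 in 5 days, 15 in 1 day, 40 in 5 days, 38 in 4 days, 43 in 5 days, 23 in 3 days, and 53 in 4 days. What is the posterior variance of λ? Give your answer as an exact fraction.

317/2304

Total count: 30 + 73 + 15 + 40 + 38 + 43 + 23 + 53 = 315.
Total exposure: 5 + 5 + 1 + 5 + 4 + 5 + 3 + 4 = 32 days.
The Gamma prior is conjugate for the Poisson rate, so λ | data ~ Gamma(2+315, 16+32) = Gamma(317, 48).
Posterior variance = α'/β'² = 317/2304.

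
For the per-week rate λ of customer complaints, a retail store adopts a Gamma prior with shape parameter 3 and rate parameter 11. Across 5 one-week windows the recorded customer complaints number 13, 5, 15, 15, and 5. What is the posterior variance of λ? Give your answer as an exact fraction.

7/32

Total count: 13 + 5 + 15 + 15 + 5 = 53.
Total exposure: 5 weeks.
Posterior: α' = 3 + 53 = 56, β' = 11 + 5 = 16.
Posterior variance = α'/β'² = 56/256 = 7/32.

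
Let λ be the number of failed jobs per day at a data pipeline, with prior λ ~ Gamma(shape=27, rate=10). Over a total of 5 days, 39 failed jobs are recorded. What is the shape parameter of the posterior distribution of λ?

Total count 39 over total exposure 5 days.
Conjugate update: add total count to the shape and total exposure to the rate, giving Gamma(66, 15).

66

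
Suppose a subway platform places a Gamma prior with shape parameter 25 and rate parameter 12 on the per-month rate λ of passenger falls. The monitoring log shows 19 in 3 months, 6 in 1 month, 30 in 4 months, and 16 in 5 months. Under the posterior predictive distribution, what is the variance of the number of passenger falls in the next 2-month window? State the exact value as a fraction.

5184/625

Total count: 19 + 6 + 30 + 16 = 71.
Total exposure: 3 + 1 + 4 + 5 = 13 months.
Conjugate update: add total count to the shape and total exposure to the rate, giving Gamma(96, 25).
The posterior predictive for a window of length T is Negative Binomial with variance T·α'·(β'+T)/β'² = 2·96·27/625 = 5184/625.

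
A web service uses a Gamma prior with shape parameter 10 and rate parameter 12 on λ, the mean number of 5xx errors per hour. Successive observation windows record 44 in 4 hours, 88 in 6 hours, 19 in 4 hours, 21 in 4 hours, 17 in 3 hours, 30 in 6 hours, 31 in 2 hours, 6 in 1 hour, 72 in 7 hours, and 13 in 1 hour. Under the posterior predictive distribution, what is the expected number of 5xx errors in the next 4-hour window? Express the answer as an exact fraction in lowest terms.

Total count: 44 + 88 + 19 + 21 + 17 + 30 + 31 + 6 + 72 + 13 = 341.
Total exposure: 4 + 6 + 4 + 4 + 3 + 6 + 2 + 1 + 7 + 1 = 38 hours.
The Gamma prior is conjugate for the Poisson rate, so λ | data ~ Gamma(10+341, 12+38) = Gamma(351, 50).
Predictive mean over a 4-hour window = T·E[λ|data] = 4·351/50 = 702/25.

702/25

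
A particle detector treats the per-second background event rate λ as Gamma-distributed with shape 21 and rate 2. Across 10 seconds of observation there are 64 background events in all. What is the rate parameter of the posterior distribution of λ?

Total count 64 over total exposure 10 seconds.
Conjugate update: add total count to the shape and total exposure to the rate, giving Gamma(85, 12).

12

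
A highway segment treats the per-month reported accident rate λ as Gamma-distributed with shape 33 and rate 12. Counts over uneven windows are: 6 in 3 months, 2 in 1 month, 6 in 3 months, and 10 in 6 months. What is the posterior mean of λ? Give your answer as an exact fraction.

Total count: 6 + 2 + 6 + 10 = 24.
Total exposure: 3 + 1 + 3 + 6 = 13 months.
Posterior: α' = 33 + 24 = 57, β' = 12 + 13 = 25.
Posterior mean = α'/β' = 57/25.

57/25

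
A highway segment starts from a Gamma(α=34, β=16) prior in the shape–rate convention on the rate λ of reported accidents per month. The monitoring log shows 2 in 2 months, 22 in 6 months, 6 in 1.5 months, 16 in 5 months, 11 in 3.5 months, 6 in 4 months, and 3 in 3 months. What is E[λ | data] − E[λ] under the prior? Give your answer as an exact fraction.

Total count: 2 + 22 + 6 + 16 + 11 + 6 + 3 = 66.
Total exposure: 2 + 6 + 1.5 + 5 + 3.5 + 4 + 3 = 25 months.
Gamma(α, β) with Poisson data over total exposure Σt gives posterior Gamma(α+Σx, β+Σt) = Gamma(100, 41).
Posterior mean = 100/41 = 100/41; prior mean = 34/16 = 17/8. Difference = 100/41 − 17/8 = 103/328.

103/328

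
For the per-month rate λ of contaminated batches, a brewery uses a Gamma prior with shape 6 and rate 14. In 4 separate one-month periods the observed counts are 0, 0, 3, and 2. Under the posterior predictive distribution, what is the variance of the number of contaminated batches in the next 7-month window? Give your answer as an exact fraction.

Total count: 0 + 0 + 3 + 2 = 5.
Total exposure: 4 months.
Posterior: α' = 6 + 5 = 11, β' = 14 + 4 = 18.
The posterior predictive for a window of length T is Negative Binomial with variance T·α'·(β'+T)/β'² = 7·11·25/324 = 1925/324.

1925/324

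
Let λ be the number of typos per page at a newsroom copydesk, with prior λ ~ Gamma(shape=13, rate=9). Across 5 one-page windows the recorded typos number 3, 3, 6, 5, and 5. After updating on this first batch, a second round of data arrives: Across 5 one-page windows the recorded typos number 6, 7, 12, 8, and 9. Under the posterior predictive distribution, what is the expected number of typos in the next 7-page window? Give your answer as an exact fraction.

539/19

Total count: 3 + 3 + 6 + 5 + 5 = 22.
Total exposure: 5 pages.
After the first batch: Gamma(13 + 22, 9 + 5) = Gamma(35, 14).
Total count: 6 + 7 + 12 + 8 + 9 = 42.
Total exposure: 5 pages.
After the second batch: Gamma(35 + 42, 14 + 5) = Gamma(77, 19).
Predictive mean over a 7-page window = T·E[λ|data] = 7·77/19 = 539/19.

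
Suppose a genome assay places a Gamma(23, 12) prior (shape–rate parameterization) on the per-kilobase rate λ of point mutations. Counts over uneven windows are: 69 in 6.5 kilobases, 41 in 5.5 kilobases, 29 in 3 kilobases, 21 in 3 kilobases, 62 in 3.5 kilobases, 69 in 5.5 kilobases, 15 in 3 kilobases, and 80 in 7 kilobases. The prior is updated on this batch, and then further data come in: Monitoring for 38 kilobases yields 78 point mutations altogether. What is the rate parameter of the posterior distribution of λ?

87

Total count: 69 + 41 + 29 + 21 + 62 + 69 + 15 + 80 = 386.
Total exposure: 6.5 + 5.5 + 3 + 3 + 3.5 + 5.5 + 3 + 7 = 37 kilobases.
After the first batch: Gamma(23 + 386, 12 + 37) = Gamma(409, 49).
Total count 78 over total exposure 38 kilobases.
After the second batch: Gamma(409 + 78, 49 + 38) = Gamma(487, 87).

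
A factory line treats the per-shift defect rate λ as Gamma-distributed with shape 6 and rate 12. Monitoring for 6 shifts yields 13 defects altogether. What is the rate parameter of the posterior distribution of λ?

Total count 13 over total exposure 6 shifts.
The Gamma prior is conjugate for the Poisson rate, so λ | data ~ Gamma(6+13, 12+6) = Gamma(19, 18).

18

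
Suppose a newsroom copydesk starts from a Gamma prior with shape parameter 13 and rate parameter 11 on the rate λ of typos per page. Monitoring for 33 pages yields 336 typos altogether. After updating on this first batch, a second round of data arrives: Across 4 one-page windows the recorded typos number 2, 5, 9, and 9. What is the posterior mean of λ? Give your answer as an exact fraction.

187/24

Total count 336 over total exposure 33 pages.
After the first batch: Gamma(13 + 336, 11 + 33) = Gamma(349, 44).
Total count: 2 + 5 + 9 + 9 = 25.
Total exposure: 4 pages.
After the second batch: Gamma(349 + 25, 44 + 4) = Gamma(374, 48).
Posterior mean = α'/β' = 374/48 = 187/24.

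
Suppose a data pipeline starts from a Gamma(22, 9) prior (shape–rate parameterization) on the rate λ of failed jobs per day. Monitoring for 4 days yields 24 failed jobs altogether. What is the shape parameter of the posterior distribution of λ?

Total count 24 over total exposure 4 days.
Posterior: α' = 22 + 24 = 46, β' = 9 + 4 = 13.

46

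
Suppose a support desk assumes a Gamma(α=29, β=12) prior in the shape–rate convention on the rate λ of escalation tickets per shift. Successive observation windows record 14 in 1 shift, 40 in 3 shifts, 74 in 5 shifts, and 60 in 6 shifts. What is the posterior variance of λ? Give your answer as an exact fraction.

Total count: 14 + 40 + 74 + 60 = 188.
Total exposure: 1 + 3 + 5 + 6 = 15 shifts.
Gamma(α, β) with Poisson data over total exposure Σt gives posterior Gamma(α+Σx, β+Σt) = Gamma(217, 27).
Posterior variance = α'/β'² = 217/729.

217/729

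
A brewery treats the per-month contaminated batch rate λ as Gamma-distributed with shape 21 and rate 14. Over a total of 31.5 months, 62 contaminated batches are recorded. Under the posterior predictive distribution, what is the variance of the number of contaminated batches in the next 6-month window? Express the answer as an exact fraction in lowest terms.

102588/8281

Total count 62 over total exposure 31.5 months.
By Gamma–Poisson conjugacy, the posterior is Gamma(α + Σx, β + Σt) = Gamma(21 + 62, 14 + 31.5) = Gamma(83, 91/2).
The posterior predictive for a window of length T is Negative Binomial with variance T·α'·(β'+T)/β'² = 6·83·(103/2)/(8281/4) = 102588/8281.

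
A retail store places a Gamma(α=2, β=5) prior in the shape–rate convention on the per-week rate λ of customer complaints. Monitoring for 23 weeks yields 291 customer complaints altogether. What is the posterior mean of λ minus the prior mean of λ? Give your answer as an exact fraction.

1409/140

Total count 291 over total exposure 23 weeks.
By Gamma–Poisson conjugacy, the posterior is Gamma(α + Σx, β + Σt) = Gamma(2 + 291, 5 + 23) = Gamma(293, 28).
Posterior mean = 293/28 = 293/28; prior mean = 2/5 = 2/5. Difference = 293/28 − 2/5 = 1409/140.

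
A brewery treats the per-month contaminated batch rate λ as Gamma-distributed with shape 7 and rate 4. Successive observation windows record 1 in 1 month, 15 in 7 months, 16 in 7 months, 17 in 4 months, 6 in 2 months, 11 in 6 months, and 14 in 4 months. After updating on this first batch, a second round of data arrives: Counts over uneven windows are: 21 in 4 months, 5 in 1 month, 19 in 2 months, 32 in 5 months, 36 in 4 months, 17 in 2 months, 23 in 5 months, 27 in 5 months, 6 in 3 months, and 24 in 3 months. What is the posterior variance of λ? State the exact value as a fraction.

33/529

Total count: 1 + 15 + 16 + 17 + 6 + 11 + 14 = 80.
Total exposure: 1 + 7 + 7 + 4 + 2 + 6 + 4 = 31 months.
After the first batch: Gamma(7 + 80, 4 + 31) = Gamma(87, 35).
Total count: 21 + 5 + 19 + 32 + 36 + 17 + 23 + 27 + 6 + 24 = 210.
Total exposure: 4 + 1 + 2 + 5 + 4 + 2 + 5 + 5 + 3 + 3 = 34 months.
After the second batch: Gamma(87 + 210, 35 + 34) = Gamma(297, 69).
Posterior variance = α'/β'² = 297/4761 = 33/529.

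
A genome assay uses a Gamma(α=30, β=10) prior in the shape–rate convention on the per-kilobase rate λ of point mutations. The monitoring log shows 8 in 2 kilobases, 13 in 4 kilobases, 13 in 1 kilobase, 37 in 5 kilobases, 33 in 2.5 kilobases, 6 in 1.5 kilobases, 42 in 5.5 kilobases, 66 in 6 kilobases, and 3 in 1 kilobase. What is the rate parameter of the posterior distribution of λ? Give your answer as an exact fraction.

Total count: 8 + 13 + 13 + 37 + 33 + 6 + 42 + 66 + 3 = 221.
Total exposure: 2 + 4 + 1 + 5 + 2.5 + 1.5 + 5.5 + 6 + 1 = 28.5 kilobases.
Gamma(α, β) with Poisson data over total exposure Σt gives posterior Gamma(α+Σx, β+Σt) = Gamma(251, 77/2).

77/2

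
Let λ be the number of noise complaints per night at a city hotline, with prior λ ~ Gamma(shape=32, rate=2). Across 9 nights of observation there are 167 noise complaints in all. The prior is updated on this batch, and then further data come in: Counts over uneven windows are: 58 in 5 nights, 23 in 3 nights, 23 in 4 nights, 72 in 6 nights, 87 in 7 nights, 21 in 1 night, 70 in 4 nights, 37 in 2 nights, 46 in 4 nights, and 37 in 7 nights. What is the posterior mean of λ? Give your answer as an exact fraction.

Total count 167 over total exposure 9 nights.
After the first batch: Gamma(32 + 167, 2 + 9) = Gamma(199, 11).
Total count: 58 + 23 + 23 + 72 + 87 + 21 + 70 + 37 + 46 + 37 = 474.
Total exposure: 5 + 3 + 4 + 6 + 7 + 1 + 4 + 2 + 4 + 7 = 43 nights.
After the second batch: Gamma(199 + 474, 11 + 43) = Gamma(673, 54).
Posterior mean = α'/β' = 673/54.

673/54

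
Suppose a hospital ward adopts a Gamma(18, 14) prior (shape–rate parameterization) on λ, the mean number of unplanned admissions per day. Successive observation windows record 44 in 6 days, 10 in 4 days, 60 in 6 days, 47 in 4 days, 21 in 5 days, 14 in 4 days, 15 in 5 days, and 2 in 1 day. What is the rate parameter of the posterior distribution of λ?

49

Total count: 44 + 10 + 60 + 47 + 21 + 14 + 15 + 2 = 213.
Total exposure: 6 + 4 + 6 + 4 + 5 + 4 + 5 + 1 = 35 days.
Gamma(α, β) with Poisson data over total exposure Σt gives posterior Gamma(α+Σx, β+Σt) = Gamma(231, 49).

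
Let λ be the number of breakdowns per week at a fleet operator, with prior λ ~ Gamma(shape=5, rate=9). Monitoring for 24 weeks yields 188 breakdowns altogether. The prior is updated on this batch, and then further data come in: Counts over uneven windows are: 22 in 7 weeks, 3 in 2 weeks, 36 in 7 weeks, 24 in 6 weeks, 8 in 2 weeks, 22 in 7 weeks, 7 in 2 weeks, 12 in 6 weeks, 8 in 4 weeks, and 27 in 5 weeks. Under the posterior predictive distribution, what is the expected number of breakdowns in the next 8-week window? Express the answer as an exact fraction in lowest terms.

Total count 188 over total exposure 24 weeks.
After the first batch: Gamma(5 + 188, 9 + 24) = Gamma(193, 33).
Total count: 22 + 3 + 36 + 24 + 8 + 22 + 7 + 12 + 8 + 27 = 169.
Total exposure: 7 + 2 + 7 + 6 + 2 + 7 + 2 + 6 + 4 + 5 = 48 weeks.
After the second batch: Gamma(193 + 169, 33 + 48) = Gamma(362, 81).
Predictive mean over an 8-week window = T·E[λ|data] = 8·362/81 = 2896/81.

2896/81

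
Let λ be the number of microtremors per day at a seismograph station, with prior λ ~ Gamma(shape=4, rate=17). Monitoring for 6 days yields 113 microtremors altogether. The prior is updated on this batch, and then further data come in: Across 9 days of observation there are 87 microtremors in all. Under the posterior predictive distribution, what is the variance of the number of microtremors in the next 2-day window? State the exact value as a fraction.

Total count 113 over total exposure 6 days.
After the first batch: Gamma(4 + 113, 17 + 6) = Gamma(117, 23).
Total count 87 over total exposure 9 days.
After the second batch: Gamma(117 + 87, 23 + 9) = Gamma(204, 32).
The posterior predictive for a window of length T is Negative Binomial with variance T·α'·(β'+T)/β'² = 2·204·34/1024 = 867/64.

867/64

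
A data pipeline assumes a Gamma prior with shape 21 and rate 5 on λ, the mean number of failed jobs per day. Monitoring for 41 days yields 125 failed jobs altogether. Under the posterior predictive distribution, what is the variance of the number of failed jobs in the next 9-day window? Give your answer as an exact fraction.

Total count 125 over total exposure 41 days.
Posterior: α' = 21 + 125 = 146, β' = 5 + 41 = 46.
The posterior predictive for a window of length T is Negative Binomial with variance T·α'·(β'+T)/β'² = 9·146·55/2116 = 36135/1058.

36135/1058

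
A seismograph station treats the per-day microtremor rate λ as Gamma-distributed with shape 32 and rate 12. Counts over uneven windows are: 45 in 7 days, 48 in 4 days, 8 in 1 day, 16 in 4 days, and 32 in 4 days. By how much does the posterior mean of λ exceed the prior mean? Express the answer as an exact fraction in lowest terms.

287/96

Total count: 45 + 48 + 8 + 16 + 32 = 149.
Total exposure: 7 + 4 + 1 + 4 + 4 = 20 days.
Gamma(α, β) with Poisson data over total exposure Σt gives posterior Gamma(α+Σx, β+Σt) = Gamma(181, 32).
Posterior mean = 181/32 = 181/32; prior mean = 32/12 = 8/3. Difference = 181/32 − 8/3 = 287/96.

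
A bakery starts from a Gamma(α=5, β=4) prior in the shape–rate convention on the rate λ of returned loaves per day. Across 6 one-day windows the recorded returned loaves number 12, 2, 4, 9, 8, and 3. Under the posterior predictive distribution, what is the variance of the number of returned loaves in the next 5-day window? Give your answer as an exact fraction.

129/4

Total count: 12 + 2 + 4 + 9 + 8 + 3 = 38.
Total exposure: 6 days.
Conjugate update: add total count to the shape and total exposure to the rate, giving Gamma(43, 10).
The posterior predictive for a window of length T is Negative Binomial with variance T·α'·(β'+T)/β'² = 5·43·15/100 = 129/4.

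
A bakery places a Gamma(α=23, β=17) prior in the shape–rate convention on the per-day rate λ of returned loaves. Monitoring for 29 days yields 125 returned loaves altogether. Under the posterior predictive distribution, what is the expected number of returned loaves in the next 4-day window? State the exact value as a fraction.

296/23

Total count 125 over total exposure 29 days.
Gamma(α, β) with Poisson data over total exposure Σt gives posterior Gamma(α+Σx, β+Σt) = Gamma(148, 46).
Predictive mean over a 4-day window = T·E[λ|data] = 4·148/46 = 296/23.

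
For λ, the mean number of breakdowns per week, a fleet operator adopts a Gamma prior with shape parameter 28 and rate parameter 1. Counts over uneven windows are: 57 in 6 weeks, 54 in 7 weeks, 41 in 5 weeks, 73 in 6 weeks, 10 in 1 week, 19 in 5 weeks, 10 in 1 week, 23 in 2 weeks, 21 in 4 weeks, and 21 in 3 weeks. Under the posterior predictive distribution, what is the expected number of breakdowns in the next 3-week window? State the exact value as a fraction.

Total count: 57 + 54 + 41 + 73 + 10 + 19 + 10 + 23 + 21 + 21 = 329.
Total exposure: 6 + 7 + 5 + 6 + 1 + 5 + 1 + 2 + 4 + 3 = 40 weeks.
Conjugate update: add total count to the shape and total exposure to the rate, giving Gamma(357, 41).
Predictive mean over a 3-week window = T·E[λ|data] = 3·357/41 = 1071/41.

1071/41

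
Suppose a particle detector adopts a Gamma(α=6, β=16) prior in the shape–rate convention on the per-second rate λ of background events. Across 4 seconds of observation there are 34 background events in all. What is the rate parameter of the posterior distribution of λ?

20

Total count 34 over total exposure 4 seconds.
By Gamma–Poisson conjugacy, the posterior is Gamma(α + Σx, β + Σt) = Gamma(6 + 34, 16 + 4) = Gamma(40, 20).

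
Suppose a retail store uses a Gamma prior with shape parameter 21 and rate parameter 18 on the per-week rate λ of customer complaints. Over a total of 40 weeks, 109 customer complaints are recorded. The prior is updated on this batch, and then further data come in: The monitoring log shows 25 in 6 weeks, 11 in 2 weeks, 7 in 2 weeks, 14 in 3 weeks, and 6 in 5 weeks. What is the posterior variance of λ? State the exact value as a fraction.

Total count 109 over total exposure 40 weeks.
After the first batch: Gamma(21 + 109, 18 + 40) = Gamma(130, 58).
Total count: 25 + 11 + 7 + 14 + 6 = 63.
Total exposure: 6 + 2 + 2 + 3 + 5 = 18 weeks.
After the second batch: Gamma(130 + 63, 58 + 18) = Gamma(193, 76).
Posterior variance = α'/β'² = 193/5776.

193/5776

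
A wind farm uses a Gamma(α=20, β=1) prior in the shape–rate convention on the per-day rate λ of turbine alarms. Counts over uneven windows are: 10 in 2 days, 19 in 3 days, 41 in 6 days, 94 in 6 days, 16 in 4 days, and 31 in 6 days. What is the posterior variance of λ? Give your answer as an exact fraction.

Total count: 10 + 19 + 41 + 94 + 16 + 31 = 211.
Total exposure: 2 + 3 + 6 + 6 + 4 + 6 = 27 days.
By Gamma–Poisson conjugacy, the posterior is Gamma(α + Σx, β + Σt) = Gamma(20 + 211, 1 + 27) = Gamma(231, 28).
Posterior variance = α'/β'² = 231/784 = 33/112.

33/112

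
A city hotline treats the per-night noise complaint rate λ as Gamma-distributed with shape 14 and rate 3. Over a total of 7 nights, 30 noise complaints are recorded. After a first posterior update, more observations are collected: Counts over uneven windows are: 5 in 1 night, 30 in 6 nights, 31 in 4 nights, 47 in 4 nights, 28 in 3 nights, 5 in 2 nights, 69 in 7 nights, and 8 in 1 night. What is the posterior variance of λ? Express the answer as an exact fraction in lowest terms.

267/1444

Total count 30 over total exposure 7 nights.
After the first batch: Gamma(14 + 30, 3 + 7) = Gamma(44, 10).
Total count: 5 + 30 + 31 + 47 + 28 + 5 + 69 + 8 = 223.
Total exposure: 1 + 6 + 4 + 4 + 3 + 2 + 7 + 1 = 28 nights.
After the second batch: Gamma(44 + 223, 10 + 28) = Gamma(267, 38).
Posterior variance = α'/β'² = 267/1444.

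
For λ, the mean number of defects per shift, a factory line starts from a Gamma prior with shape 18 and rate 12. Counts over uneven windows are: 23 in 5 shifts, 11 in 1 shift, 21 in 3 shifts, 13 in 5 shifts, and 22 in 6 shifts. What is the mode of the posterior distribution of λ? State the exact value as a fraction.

107/32

Total count: 23 + 11 + 21 + 13 + 22 = 90.
Total exposure: 5 + 1 + 3 + 5 + 6 = 20 shifts.
The Gamma prior is conjugate for the Poisson rate, so λ | data ~ Gamma(18+90, 12+20) = Gamma(108, 32).
Posterior mode = (α'−1)/β' = 107/32.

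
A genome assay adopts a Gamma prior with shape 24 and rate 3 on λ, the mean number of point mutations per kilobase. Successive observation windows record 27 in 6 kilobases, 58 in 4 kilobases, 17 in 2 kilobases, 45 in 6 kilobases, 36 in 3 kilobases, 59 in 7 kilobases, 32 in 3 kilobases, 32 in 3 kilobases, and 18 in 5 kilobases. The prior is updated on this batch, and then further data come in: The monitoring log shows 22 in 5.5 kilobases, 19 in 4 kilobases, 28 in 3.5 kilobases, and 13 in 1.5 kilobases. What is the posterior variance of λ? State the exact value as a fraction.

1720/12769

Total count: 27 + 58 + 17 + 45 + 36 + 59 + 32 + 32 + 18 = 324.
Total exposure: 6 + 4 + 2 + 6 + 3 + 7 + 3 + 3 + 5 = 39 kilobases.
After the first batch: Gamma(24 + 324, 3 + 39) = Gamma(348, 42).
Total count: 22 + 19 + 28 + 13 = 82.
Total exposure: 5.5 + 4 + 3.5 + 1.5 = 14.5 kilobases.
After the second batch: Gamma(348 + 82, 42 + 14.5) = Gamma(430, 113/2).
Posterior variance = α'/β'² = 430/(12769/4) = 1720/12769.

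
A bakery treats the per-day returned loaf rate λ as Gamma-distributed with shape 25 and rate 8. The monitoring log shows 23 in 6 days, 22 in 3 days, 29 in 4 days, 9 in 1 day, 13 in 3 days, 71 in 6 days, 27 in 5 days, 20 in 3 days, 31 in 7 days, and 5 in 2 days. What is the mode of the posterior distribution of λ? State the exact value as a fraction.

137/24

Total count: 23 + 22 + 29 + 9 + 13 + 71 + 27 + 20 + 31 + 5 = 250.
Total exposure: 6 + 3 + 4 + 1 + 3 + 6 + 5 + 3 + 7 + 2 = 40 days.
The Gamma prior is conjugate for the Poisson rate, so λ | data ~ Gamma(25+250, 8+40) = Gamma(275, 48).
Posterior mode = (α'−1)/β' = 274/48 = 137/24.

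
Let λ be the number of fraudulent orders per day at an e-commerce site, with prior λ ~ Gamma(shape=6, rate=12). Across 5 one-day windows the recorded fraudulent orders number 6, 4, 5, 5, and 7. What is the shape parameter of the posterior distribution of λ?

33

Total count: 6 + 4 + 5 + 5 + 7 = 27.
Total exposure: 5 days.
Posterior: α' = 6 + 27 = 33, β' = 12 + 5 = 17.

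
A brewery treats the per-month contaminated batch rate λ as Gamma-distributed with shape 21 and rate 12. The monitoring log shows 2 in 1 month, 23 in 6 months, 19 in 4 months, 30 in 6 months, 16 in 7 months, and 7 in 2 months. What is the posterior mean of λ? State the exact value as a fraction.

Total count: 2 + 23 + 19 + 30 + 16 + 7 = 97.
Total exposure: 1 + 6 + 4 + 6 + 7 + 2 = 26 months.
Conjugate update: add total count to the shape and total exposure to the rate, giving Gamma(118, 38).
Posterior mean = α'/β' = 118/38 = 59/19.

59/19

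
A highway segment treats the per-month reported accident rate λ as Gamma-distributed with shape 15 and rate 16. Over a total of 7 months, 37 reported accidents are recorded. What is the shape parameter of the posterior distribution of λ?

Total count 37 over total exposure 7 months.
By Gamma–Poisson conjugacy, the posterior is Gamma(α + Σx, β + Σt) = Gamma(15 + 37, 16 + 7) = Gamma(52, 23).

52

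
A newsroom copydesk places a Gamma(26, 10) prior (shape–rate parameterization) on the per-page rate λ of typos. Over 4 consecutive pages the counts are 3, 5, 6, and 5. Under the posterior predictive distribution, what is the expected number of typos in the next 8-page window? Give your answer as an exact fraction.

180/7

Total count: 3 + 5 + 6 + 5 = 19.
Total exposure: 4 pages.
Conjugate update: add total count to the shape and total exposure to the rate, giving Gamma(45, 14).
Predictive mean over an 8-page window = T·E[λ|data] = 8·45/14 = 180/7.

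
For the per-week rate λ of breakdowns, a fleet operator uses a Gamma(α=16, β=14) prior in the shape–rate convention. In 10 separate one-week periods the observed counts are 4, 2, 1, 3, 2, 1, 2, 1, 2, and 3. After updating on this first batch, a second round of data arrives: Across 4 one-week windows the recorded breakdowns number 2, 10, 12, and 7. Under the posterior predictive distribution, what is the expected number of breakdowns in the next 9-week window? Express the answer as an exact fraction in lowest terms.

Total count: 4 + 2 + 1 + 3 + 2 + 1 + 2 + 1 + 2 + 3 = 21.
Total exposure: 10 weeks.
After the first batch: Gamma(16 + 21, 14 + 10) = Gamma(37, 24).
Total count: 2 + 10 + 12 + 7 = 31.
Total exposure: 4 weeks.
After the second batch: Gamma(37 + 31, 24 + 4) = Gamma(68, 28).
Predictive mean over a 9-week window = T·E[λ|data] = 9·68/28 = 153/7.

153/7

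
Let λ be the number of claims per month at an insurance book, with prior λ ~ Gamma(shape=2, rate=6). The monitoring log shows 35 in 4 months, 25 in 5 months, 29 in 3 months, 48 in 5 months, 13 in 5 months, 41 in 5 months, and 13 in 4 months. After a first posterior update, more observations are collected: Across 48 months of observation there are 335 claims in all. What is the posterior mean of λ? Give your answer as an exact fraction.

Total count: 35 + 25 + 29 + 48 + 13 + 41 + 13 = 204.
Total exposure: 4 + 5 + 3 + 5 + 5 + 5 + 4 = 31 months.
After the first batch: Gamma(2 + 204, 6 + 31) = Gamma(206, 37).
Total count 335 over total exposure 48 months.
After the second batch: Gamma(206 + 335, 37 + 48) = Gamma(541, 85).
Posterior mean = α'/β' = 541/85.

541/85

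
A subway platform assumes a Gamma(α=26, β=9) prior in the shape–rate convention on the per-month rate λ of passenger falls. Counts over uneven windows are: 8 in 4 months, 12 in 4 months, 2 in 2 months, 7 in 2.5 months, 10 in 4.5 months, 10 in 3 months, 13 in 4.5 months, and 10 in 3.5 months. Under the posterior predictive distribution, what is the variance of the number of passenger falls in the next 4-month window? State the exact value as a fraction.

Total count: 8 + 12 + 2 + 7 + 10 + 10 + 13 + 10 = 72.
Total exposure: 4 + 4 + 2 + 2.5 + 4.5 + 3 + 4.5 + 3.5 = 28 months.
Conjugate update: add total count to the shape and total exposure to the rate, giving Gamma(98, 37).
The posterior predictive for a window of length T is Negative Binomial with variance T·α'·(β'+T)/β'² = 4·98·41/1369 = 16072/1369.

16072/1369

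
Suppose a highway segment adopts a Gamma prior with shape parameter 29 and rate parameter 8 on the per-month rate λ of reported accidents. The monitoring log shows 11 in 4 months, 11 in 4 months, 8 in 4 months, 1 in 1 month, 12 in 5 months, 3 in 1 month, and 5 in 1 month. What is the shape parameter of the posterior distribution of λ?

Total count: 11 + 11 + 8 + 1 + 12 + 3 + 5 = 51.
Total exposure: 4 + 4 + 4 + 1 + 5 + 1 + 1 = 20 months.
Conjugate update: add total count to the shape and total exposure to the rate, giving Gamma(80, 28).

80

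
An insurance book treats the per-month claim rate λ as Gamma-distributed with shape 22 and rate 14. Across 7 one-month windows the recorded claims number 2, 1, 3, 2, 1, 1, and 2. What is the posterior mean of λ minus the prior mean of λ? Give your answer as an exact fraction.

Total count: 2 + 1 + 3 + 2 + 1 + 1 + 2 = 12.
Total exposure: 7 months.
Gamma(α, β) with Poisson data over total exposure Σt gives posterior Gamma(α+Σx, β+Σt) = Gamma(34, 21).
Posterior mean = 34/21 = 34/21; prior mean = 22/14 = 11/7. Difference = 34/21 − 11/7 = 1/21.

1/21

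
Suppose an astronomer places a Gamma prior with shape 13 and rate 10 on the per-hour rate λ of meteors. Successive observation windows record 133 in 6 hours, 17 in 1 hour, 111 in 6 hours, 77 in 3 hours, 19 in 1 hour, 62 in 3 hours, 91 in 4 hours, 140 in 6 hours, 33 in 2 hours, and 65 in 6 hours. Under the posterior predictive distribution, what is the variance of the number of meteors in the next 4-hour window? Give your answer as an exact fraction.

Total count: 133 + 17 + 111 + 77 + 19 + 62 + 91 + 140 + 33 + 65 = 748.
Total exposure: 6 + 1 + 6 + 3 + 1 + 3 + 4 + 6 + 2 + 6 = 38 hours.
By Gamma–Poisson conjugacy, the posterior is Gamma(α + Σx, β + Σt) = Gamma(13 + 748, 10 + 38) = Gamma(761, 48).
The posterior predictive for a window of length T is Negative Binomial with variance T·α'·(β'+T)/β'² = 4·761·52/2304 = 9893/144.

9893/144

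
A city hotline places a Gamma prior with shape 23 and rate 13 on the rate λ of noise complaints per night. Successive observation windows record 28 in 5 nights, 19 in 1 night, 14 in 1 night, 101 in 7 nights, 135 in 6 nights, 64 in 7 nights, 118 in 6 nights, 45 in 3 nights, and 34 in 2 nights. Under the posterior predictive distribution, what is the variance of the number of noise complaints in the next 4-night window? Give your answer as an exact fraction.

Total count: 28 + 19 + 14 + 101 + 135 + 64 + 118 + 45 + 34 = 558.
Total exposure: 5 + 1 + 1 + 7 + 6 + 7 + 6 + 3 + 2 = 38 nights.
Gamma(α, β) with Poisson data over total exposure Σt gives posterior Gamma(α+Σx, β+Σt) = Gamma(581, 51).
The posterior predictive for a window of length T is Negative Binomial with variance T·α'·(β'+T)/β'² = 4·581·55/2601 = 127820/2601.

127820/2601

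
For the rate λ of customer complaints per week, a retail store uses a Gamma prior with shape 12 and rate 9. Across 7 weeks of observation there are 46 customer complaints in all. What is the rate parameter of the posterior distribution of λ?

Total count 46 over total exposure 7 weeks.
The Gamma prior is conjugate for the Poisson rate, so λ | data ~ Gamma(12+46, 9+7) = Gamma(58, 16).

16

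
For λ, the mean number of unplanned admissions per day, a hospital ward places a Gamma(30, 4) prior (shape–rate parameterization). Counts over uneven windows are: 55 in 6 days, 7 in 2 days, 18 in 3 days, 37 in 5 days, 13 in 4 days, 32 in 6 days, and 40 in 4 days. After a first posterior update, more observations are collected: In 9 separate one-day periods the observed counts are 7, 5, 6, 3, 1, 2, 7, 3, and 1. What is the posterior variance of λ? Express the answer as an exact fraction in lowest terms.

267/1849

Total count: 55 + 7 + 18 + 37 + 13 + 32 + 40 = 202.
Total exposure: 6 + 2 + 3 + 5 + 4 + 6 + 4 = 30 days.
After the first batch: Gamma(30 + 202, 4 + 30) = Gamma(232, 34).
Total count: 7 + 5 + 6 + 3 + 1 + 2 + 7 + 3 + 1 = 35.
Total exposure: 9 days.
After the second batch: Gamma(232 + 35, 34 + 9) = Gamma(267, 43).
Posterior variance = α'/β'² = 267/1849.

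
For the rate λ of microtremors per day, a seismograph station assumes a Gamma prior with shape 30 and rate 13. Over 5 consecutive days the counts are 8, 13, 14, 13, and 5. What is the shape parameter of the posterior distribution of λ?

83

Total count: 8 + 13 + 14 + 13 + 5 = 53.
Total exposure: 5 days.
Gamma(α, β) with Poisson data over total exposure Σt gives posterior Gamma(α+Σx, β+Σt) = Gamma(83, 18).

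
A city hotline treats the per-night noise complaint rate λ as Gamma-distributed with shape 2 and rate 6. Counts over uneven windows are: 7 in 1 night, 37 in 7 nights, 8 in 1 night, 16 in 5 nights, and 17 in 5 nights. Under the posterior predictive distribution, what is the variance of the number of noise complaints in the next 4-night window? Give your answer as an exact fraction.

Total count: 7 + 37 + 8 + 16 + 17 = 85.
Total exposure: 1 + 7 + 1 + 5 + 5 = 19 nights.
Conjugate update: add total count to the shape and total exposure to the rate, giving Gamma(87, 25).
The posterior predictive for a window of length T is Negative Binomial with variance T·α'·(β'+T)/β'² = 4·87·29/625 = 10092/625.

10092/625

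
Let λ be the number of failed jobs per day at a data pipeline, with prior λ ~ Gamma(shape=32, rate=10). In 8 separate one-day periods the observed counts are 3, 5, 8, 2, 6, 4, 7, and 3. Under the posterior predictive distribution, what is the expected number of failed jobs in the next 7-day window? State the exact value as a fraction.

Total count: 3 + 5 + 8 + 2 + 6 + 4 + 7 + 3 = 38.
Total exposure: 8 days.
Conjugate update: add total count to the shape and total exposure to the rate, giving Gamma(70, 18).
Predictive mean over a 7-day window = T·E[λ|data] = 7·70/18 = 245/9.

245/9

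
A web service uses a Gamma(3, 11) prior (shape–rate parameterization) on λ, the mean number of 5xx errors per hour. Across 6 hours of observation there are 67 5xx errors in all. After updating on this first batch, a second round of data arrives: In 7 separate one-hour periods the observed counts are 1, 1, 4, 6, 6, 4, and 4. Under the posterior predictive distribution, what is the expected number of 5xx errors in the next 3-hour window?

12

Total count 67 over total exposure 6 hours.
After the first batch: Gamma(3 + 67, 11 + 6) = Gamma(70, 17).
Total count: 1 + 1 + 4 + 6 + 6 + 4 + 4 = 26.
Total exposure: 7 hours.
After the second batch: Gamma(70 + 26, 17 + 7) = Gamma(96, 24).
Predictive mean over a 3-hour window = T·E[λ|data] = 3·96/24 = 12.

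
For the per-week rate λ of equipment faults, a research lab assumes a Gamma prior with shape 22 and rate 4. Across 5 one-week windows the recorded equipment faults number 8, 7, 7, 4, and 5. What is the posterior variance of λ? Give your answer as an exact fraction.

53/81

Total count: 8 + 7 + 7 + 4 + 5 = 31.
Total exposure: 5 weeks.
By Gamma–Poisson conjugacy, the posterior is Gamma(α + Σx, β + Σt) = Gamma(22 + 31, 4 + 5) = Gamma(53, 9).
Posterior variance = α'/β'² = 53/81.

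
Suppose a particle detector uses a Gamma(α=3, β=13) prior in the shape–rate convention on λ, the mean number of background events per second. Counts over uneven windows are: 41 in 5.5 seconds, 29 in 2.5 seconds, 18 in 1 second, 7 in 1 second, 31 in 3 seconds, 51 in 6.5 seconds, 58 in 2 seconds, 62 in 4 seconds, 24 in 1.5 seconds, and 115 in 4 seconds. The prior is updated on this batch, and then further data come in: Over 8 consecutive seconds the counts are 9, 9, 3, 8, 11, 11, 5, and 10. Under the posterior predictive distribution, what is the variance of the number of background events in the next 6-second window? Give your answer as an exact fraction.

43935/676

Total count: 41 + 29 + 18 + 7 + 31 + 51 + 58 + 62 + 24 + 115 = 436.
Total exposure: 5.5 + 2.5 + 1 + 1 + 3 + 6.5 + 2 + 4 + 1.5 + 4 = 31 seconds.
After the first batch: Gamma(3 + 436, 13 + 31) = Gamma(439, 44).
Total count: 9 + 9 + 3 + 8 + 11 + 11 + 5 + 10 = 66.
Total exposure: 8 seconds.
After the second batch: Gamma(439 + 66, 44 + 8) = Gamma(505, 52).
The posterior predictive for a window of length T is Negative Binomial with variance T·α'·(β'+T)/β'² = 6·505·58/2704 = 43935/676.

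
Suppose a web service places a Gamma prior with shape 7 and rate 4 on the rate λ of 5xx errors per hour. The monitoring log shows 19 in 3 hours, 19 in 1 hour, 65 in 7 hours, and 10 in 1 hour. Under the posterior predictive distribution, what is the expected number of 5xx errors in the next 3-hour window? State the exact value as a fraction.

45/2

Total count: 19 + 19 + 65 + 10 = 113.
Total exposure: 3 + 1 + 7 + 1 = 12 hours.
Posterior: α' = 7 + 113 = 120, β' = 4 + 12 = 16.
Predictive mean over a 3-hour window = T·E[λ|data] = 3·120/16 = 45/2.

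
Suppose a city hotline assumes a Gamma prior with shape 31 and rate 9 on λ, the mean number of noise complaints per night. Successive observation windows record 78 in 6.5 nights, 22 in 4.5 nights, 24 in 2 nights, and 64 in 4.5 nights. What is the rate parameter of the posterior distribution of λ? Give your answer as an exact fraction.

53/2

Total count: 78 + 22 + 24 + 64 = 188.
Total exposure: 6.5 + 4.5 + 2 + 4.5 = 17.5 nights.
Conjugate update: add total count to the shape and total exposure to the rate, giving Gamma(219, 53/2).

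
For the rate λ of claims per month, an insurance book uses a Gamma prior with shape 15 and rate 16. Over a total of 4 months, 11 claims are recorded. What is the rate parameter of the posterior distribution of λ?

20

Total count 11 over total exposure 4 months.
Posterior: α' = 15 + 11 = 26, β' = 16 + 4 = 20.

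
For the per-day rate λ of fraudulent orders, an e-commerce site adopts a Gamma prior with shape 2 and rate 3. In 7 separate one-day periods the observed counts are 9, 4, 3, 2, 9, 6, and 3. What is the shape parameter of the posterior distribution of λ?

38

Total count: 9 + 4 + 3 + 2 + 9 + 6 + 3 = 36.
Total exposure: 7 days.
Conjugate update: add total count to the shape and total exposure to the rate, giving Gamma(38, 10).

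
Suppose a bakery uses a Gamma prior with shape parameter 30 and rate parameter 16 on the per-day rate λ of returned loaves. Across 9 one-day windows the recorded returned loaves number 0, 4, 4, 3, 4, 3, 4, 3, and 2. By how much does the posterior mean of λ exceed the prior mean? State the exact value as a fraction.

81/200

Total count: 0 + 4 + 4 + 3 + 4 + 3 + 4 + 3 + 2 = 27.
Total exposure: 9 days.
By Gamma–Poisson conjugacy, the posterior is Gamma(α + Σx, β + Σt) = Gamma(30 + 27, 16 + 9) = Gamma(57, 25).
Posterior mean = 57/25 = 57/25; prior mean = 30/16 = 15/8. Difference = 57/25 − 15/8 = 81/200.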